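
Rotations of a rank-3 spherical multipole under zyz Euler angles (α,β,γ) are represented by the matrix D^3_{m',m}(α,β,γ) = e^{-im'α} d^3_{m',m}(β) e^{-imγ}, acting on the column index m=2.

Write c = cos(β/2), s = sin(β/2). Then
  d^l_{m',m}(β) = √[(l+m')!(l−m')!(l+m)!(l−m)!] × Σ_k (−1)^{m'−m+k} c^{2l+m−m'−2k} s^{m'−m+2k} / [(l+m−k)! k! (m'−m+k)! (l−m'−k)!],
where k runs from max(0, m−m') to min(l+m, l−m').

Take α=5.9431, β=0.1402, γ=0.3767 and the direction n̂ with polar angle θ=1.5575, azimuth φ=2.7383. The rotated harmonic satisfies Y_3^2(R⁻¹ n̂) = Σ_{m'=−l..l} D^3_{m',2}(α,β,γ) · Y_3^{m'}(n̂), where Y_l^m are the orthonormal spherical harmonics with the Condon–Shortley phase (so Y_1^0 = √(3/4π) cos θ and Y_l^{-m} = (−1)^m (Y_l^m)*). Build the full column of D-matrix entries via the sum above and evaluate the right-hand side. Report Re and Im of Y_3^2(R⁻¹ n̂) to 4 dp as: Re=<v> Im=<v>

Re=-0.0808 Im=0.0980

Need the full column D^3_{m',2} for m'=−3..3 at α=5.9431, β=0.1402, γ=0.3767.
cos(β/2)=0.997544, sin(β/2)=0.070043
d^3_{-3,2}: single k=5 term ⇒ +0.000004;  D = -0.000001-0.000004i
d^3_{-2,2}: k∈[4..5] ⇒ +0.000120 -0.000000 = +0.000120;  D = +0.000016-0.000119i
d^3_{-1,2}: k∈[3..4] ⇒ +0.002157 -0.000005 = +0.002152;  D = +0.000989-0.001911i
d^3_{0,2}: k∈[2..3] ⇒ +0.026608 -0.000131 = +0.026477;  D = +0.019311-0.018113i
d^3_{1,2}: k∈[1..2] ⇒ +0.218788 -0.002157 = +0.216630;  D = +0.198389-0.087009i
d^3_{2,2}: k∈[0..1] ⇒ +0.985354 -0.024290 = +0.961064;  D = +0.958489-0.070315i
d^3_{3,2}: single k=0 term ⇒ -0.169472;  D = -0.163474-0.044690i
Y_3^{m'}(θ=1.5575,φ=2.7383) and Σ D·Y over m':
  (-0.0000-0.0000i)·(-0.1473-0.3902i)  (+0.0000-0.0001i)·(+0.0094+0.0098i)  (+0.0010-0.0019i)·(+0.2970+0.1267i)  (+0.0193-0.0181i)·(-0.0149+0.0000i)  (+0.1984-0.0870i)·(-0.2970+0.1267i)  (+0.9585-0.0703i)·(+0.0094-0.0098i)  (-0.1635-0.0447i)·(+0.1473-0.3902i)
Y_3^2(R⁻¹ n̂) = -0.080839+0.097952i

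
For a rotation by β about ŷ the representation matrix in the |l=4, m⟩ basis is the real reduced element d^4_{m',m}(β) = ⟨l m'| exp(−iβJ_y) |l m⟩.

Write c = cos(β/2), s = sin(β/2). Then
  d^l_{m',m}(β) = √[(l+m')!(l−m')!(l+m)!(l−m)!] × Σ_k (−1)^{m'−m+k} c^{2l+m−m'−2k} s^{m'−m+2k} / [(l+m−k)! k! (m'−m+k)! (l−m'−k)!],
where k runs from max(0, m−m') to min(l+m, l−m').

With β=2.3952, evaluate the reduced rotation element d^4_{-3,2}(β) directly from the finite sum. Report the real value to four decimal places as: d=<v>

d^4_{-3,2}(β=2.3952) via Wigner's sum:
Half-angle: c=0.364594, s=0.931167. N=√(1·5040·720·2)=2693.993318
Admissible k: 5..6 (factorial args all ≥0)
  k=5: (−1)^0·2693.9933/(240)·0.3646^3·0.9312^5 = +0.380846
  k=6: (−1)^1·2693.9933/(720)·0.3646^1·0.9312^7 = -0.828067
d^4_{-3,2}(2.3952) = +0.380846 -0.828067 = -0.447220

d=-0.4472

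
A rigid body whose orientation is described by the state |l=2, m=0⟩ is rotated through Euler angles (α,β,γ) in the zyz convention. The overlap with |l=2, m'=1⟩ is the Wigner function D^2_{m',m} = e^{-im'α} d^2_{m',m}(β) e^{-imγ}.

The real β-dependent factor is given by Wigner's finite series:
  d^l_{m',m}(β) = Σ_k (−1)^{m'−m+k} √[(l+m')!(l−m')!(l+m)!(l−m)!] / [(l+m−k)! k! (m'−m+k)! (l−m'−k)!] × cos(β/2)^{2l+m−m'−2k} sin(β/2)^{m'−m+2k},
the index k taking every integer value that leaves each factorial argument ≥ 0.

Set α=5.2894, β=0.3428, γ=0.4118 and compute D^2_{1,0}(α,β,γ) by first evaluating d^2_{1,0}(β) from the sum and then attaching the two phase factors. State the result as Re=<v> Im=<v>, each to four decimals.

D^2_{1,0}(5.2894,0.3428,0.4118) = e^{-i·1·5.2894}·d^2_{1,0}(0.3428)·e^{-i·0·0.4118}. Compute d first:
Half-angle: c=0.985347, s=0.170562. N=√(6·1·2·2)=4.898979
The bounds max(0,m−m')=0 and min(l+m,l−m')=1 give 2 terms
  k=0: (−1)^1·4.8990/(2)·0.9853^3·0.1706^1 = -0.399692
  k=1: (−1)^2·4.8990/(2)·0.9853^1·0.1706^3 = +0.011976
d^2_{1,0}(0.3428) = -0.399692 +0.011976 = -0.387716
Attach z-rotation phases: D = e^{-i(1)(5.2894)}·(-0.387716)·e^{-i(0)(0.4118)} = -0.211507-0.324944i

Re=-0.2115 Im=-0.3249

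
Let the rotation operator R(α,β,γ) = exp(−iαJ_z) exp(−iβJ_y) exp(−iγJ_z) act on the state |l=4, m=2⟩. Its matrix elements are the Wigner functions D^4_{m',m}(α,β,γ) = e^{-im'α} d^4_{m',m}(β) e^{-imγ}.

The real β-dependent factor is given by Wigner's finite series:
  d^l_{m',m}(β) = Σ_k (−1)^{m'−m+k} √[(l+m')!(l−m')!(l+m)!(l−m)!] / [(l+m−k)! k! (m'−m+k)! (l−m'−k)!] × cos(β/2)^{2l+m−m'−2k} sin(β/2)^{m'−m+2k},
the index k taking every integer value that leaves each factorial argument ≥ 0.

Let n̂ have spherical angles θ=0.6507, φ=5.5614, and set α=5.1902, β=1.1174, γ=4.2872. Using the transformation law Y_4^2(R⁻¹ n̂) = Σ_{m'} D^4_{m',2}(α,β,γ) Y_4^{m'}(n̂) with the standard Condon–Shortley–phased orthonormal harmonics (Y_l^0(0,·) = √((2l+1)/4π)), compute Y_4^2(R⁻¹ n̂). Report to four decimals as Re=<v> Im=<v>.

Need the full column D^4_{m',2} for m'=−4..4 at α=5.1902, β=1.1174, γ=4.2872.
cos(β/2)=0.847945, sin(β/2)=0.530084
d^4_{-4,2}: single k=6 term ⇒ +0.084408;  D = +0.078388-0.031306i
d^4_{-3,2}: k∈[5..6] ⇒ +0.286426 -0.037312 = +0.249115;  D = +0.188429+0.162950i
d^4_{-2,2}: k∈[4..6] ⇒ +0.612268 -0.191420 +0.006234 = +0.427083;  D = -0.099528+0.415324i
d^4_{-1,2}: k∈[3..5] ⇒ +0.923396 -0.541295 +0.042308 = +0.424409;  D = -0.411980+0.101958i
d^4_{0,2}: k∈[2..4] ⇒ +0.990871 -1.032620 +0.151330 = +0.109582;  D = -0.072291-0.082354i
d^4_{1,2}: k∈[1..3] ⇒ +0.708851 -1.385094 +0.360863 = -0.315380;  D = -0.114801+0.293744i
d^4_{2,2}: k∈[0..2] ⇒ +0.267264 -1.253364 +0.612268 = -0.373831;  D = -0.371763+0.039271i
d^4_{3,2}: k∈[0..1] ⇒ -0.625148 +0.732923 = +0.107776;  D = +0.059339+0.089969i
d^4_{4,2}: single k=0 term ⇒ +0.552681;  D = -0.269773+0.482368i
Y_4^{m'}(θ=0.6507,φ=5.5614) and Σ D·Y over m':
  (+0.0784-0.0313i)·(-0.0577+0.0150i)  (+0.1884+0.1630i)·(-0.1240+0.1834i)  (-0.0995+0.4153i)·(+0.0534+0.4178i)  (-0.4120+0.1020i)·(+0.2450+0.2157i)  (-0.0723-0.0824i)·(-0.2078+0.0000i)  (-0.1148+0.2937i)·(-0.2450+0.2157i)  (-0.3718+0.0393i)·(+0.0534-0.4178i)  (+0.0593+0.0900i)·(+0.1240+0.1834i)  (-0.2698+0.4824i)·(-0.0577-0.0150i)
Y_4^2(R⁻¹ n̂) = -0.369069+0.010151i

Re=-0.3691 Im=0.0102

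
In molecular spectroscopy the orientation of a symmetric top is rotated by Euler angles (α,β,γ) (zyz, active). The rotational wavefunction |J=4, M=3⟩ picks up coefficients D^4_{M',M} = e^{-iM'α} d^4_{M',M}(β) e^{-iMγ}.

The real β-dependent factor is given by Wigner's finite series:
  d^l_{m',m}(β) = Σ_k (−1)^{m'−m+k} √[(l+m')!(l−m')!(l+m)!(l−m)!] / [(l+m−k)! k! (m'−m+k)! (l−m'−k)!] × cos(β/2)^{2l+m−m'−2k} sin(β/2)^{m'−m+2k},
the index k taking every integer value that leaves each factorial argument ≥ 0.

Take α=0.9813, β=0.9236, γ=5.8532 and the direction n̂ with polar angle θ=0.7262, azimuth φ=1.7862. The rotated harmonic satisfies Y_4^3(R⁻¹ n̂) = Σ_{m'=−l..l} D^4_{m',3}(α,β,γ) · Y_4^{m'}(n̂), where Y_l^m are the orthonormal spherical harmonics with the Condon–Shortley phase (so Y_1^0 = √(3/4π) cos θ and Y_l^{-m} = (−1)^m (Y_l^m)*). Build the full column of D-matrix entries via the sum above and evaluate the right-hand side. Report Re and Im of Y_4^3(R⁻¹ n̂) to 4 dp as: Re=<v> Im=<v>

Re=-0.0171 Im=-0.1941

Need the full column D^4_{m',3} for m'=−4..4 at α=0.9813, β=0.9236, γ=5.8532.
cos(β/2)=0.895252, sin(β/2)=0.445560
d^4_{-4,3}: single k=7 term ⇒ +0.008827;  D = +0.004254-0.007735i
d^4_{-3,3}: k∈[6..7] ⇒ +0.043896 -0.001553 = +0.042343;  D = -0.019498-0.037587i
d^4_{-2,3}: k∈[5..6] ⇒ +0.141434 -0.011678 = +0.129756;  D = -0.128958-0.014369i
d^4_{-1,3}: k∈[4..5] ⇒ +0.334908 -0.049774 = +0.285135;  D = -0.183789+0.217999i
d^4_{0,3}: k∈[3..4] ⇒ +0.601880 -0.149084 = +0.452795;  D = +0.125498+0.435056i
d^4_{1,3}: k∈[2..3] ⇒ +0.811250 -0.334908 = +0.476342;  D = +0.453831+0.144702i
d^4_{2,3}: k∈[1..2] ⇒ +0.768400 -0.570993 = +0.197407;  D = +0.154407-0.122995i
d^4_{3,3}: k∈[0..1] ⇒ +0.412631 -0.715455 = -0.302824;  D = +0.025150+0.301778i
d^4_{4,3}: single k=0 term ⇒ -0.580856;  D = +0.507971+0.281708i
Y_4^{m'}(θ=0.7262,φ=1.7862) and Σ D·Y over m':
  (+0.0043-0.0077i)·(+0.0560-0.0653i)  (-0.0195-0.0376i)·(+0.1650+0.2188i)  (-0.1290-0.0144i)·(-0.3905+0.1795i)  (-0.1838+0.2180i)·(-0.0459-0.2096i)  (+0.1255+0.4351i)·(-0.2996+0.0000i)  (+0.4538+0.1447i)·(+0.0459-0.2096i)  (+0.1544-0.1230i)·(-0.3905-0.1795i)  (+0.0252+0.3018i)·(-0.1650+0.2188i)  (+0.5080+0.2817i)·(+0.0560+0.0653i)
Y_4^3(R⁻¹ n̂) = -0.017142-0.194060i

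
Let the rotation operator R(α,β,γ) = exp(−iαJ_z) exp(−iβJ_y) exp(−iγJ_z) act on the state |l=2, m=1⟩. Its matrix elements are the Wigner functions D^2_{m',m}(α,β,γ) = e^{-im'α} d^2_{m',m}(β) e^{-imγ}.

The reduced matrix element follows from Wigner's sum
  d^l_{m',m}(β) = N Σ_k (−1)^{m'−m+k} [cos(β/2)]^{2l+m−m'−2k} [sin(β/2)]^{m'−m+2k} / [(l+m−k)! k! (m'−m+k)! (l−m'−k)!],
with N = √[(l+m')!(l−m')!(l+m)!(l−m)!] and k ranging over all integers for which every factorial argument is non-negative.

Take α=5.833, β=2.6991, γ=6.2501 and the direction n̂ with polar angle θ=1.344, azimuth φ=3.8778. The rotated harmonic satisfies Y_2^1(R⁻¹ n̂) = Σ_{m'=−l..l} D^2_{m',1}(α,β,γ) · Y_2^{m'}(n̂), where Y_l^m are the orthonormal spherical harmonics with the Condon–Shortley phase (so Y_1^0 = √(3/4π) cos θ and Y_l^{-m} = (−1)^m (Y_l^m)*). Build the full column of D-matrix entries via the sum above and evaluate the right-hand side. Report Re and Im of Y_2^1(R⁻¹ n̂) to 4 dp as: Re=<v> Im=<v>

Need the full column D^2_{m',1} for m'=−2..2 at α=5.833, β=2.6991, γ=6.2501.
cos(β/2)=0.219446, sin(β/2)=0.975625
d^2_{-2,1}: single k=3 term ⇒ +0.407573;  D = +0.263659-0.310805i
d^2_{-1,1}: k∈[2..3] ⇒ +0.137512 -0.906006 = -0.768494;  D = -0.702609+0.311325i
d^2_{0,1}: k∈[1..2] ⇒ +0.025255 -0.499173 = -0.473919;  D = -0.473659-0.015677i
d^2_{1,1}: k∈[0..1] ⇒ +0.002319 -0.137512 = -0.135193;  D = -0.119711-0.062821i
d^2_{2,1}: single k=0 term ⇒ -0.020620;  D = -0.012270-0.016572i
Y_2^{m'}(θ=1.344,φ=3.8778) and Σ D·Y over m':
  (+0.2637-0.3108i)·(+0.0360-0.3650i)  (-0.7026+0.3113i)·(-0.1254+0.1137i)  (-0.4737-0.0157i)·(-0.2676+0.0000i)  (-0.1197-0.0628i)·(+0.1254+0.1137i)  (-0.0123-0.0166i)·(+0.0360+0.3650i)
Y_2^1(R⁻¹ n̂) = +0.073265-0.248696i

Re=0.0733 Im=-0.2487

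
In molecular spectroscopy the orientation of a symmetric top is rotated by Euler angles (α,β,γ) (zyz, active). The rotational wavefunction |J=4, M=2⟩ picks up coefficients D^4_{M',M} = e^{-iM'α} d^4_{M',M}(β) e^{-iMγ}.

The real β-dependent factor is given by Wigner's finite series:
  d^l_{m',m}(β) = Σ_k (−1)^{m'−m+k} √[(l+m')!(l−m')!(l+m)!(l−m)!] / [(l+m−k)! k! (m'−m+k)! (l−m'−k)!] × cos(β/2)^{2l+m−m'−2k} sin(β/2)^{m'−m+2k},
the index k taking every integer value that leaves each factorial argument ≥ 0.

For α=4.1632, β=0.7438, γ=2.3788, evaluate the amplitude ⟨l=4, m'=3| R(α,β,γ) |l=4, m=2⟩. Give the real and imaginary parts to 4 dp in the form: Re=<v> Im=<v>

Re=0.0142 Im=-0.4500

First d^4_{3,2}(β=0.7438), then the phase factors e^{-i(3)α} and e^{-i(2)γ}:
Half-angle: c=0.931639, s=0.363386. N=√(5040·1·720·2)=2693.993318
k∈{0,1} keeps every argument non-negative
  k=0: (−1)^1·2693.9933/(720)·0.9316^7·0.3634^1 = -0.828256
  k=1: (−1)^2·2693.9933/(240)·0.9316^5·0.3634^3 = +0.378031
d^4_{3,2}(0.7438) = -0.828256 +0.378031 = -0.450225
Attach z-rotation phases: D = e^{-i(3)(4.1632)}·(-0.450225)·e^{-i(2)(2.3788)} = +0.014207-0.450001i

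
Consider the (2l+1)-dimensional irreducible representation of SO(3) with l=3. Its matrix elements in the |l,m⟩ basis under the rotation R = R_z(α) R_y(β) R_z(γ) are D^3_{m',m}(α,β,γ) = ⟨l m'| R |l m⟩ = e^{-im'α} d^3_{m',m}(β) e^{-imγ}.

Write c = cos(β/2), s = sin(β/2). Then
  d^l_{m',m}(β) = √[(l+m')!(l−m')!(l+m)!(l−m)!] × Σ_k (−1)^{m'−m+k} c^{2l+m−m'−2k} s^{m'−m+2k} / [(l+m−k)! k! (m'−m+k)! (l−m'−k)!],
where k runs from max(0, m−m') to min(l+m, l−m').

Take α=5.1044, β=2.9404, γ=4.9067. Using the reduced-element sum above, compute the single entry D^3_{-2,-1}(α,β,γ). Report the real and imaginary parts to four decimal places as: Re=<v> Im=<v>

Re=0.0052 Im=-0.0035

Split into d^3_{-2,-1}(β=2.9404) × two z-phases.
c=cos(2.9404/2)=0.100427, s=sin(2.9404/2)=0.994944; N=√[1·120·2·24]=75.894664
Admissible k: 1..2 (factorial args all ≥0)
  k=1: (−1)^0·75.8947/(24)·0.1004^5·0.9949^1 = +0.000032
  k=2: (−1)^1·75.8947/(12)·0.1004^3·0.9949^3 = -0.006309
d^3_{-2,-1}(2.9404) = +0.000032 -0.006309 = -0.006277
Attach z-rotation phases: D = e^{-i(-2)(5.1044)}·(-0.006277)·e^{-i(-1)(4.9067)} = +0.005207-0.003505i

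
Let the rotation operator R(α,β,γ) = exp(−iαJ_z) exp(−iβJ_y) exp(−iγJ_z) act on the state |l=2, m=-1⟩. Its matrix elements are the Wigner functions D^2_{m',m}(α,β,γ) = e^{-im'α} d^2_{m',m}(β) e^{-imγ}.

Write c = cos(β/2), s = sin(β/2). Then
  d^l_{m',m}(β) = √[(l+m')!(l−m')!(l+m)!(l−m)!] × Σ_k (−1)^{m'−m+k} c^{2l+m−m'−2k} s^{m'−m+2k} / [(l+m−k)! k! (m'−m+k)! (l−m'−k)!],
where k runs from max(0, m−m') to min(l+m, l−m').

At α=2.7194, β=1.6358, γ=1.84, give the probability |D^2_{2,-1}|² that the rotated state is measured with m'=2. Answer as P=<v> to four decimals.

Split into d^2_{2,-1}(β=1.6358) × two z-phases.
With c≡cos(β/2)=0.683755 and s≡sin(β/2)=0.729712, N=[24·1·1·6]^{1/2}=12.000000
Admissible k: 0..0 (factorial args all ≥0)
  k=0: (−1)^3·12.0000/(6)·0.6838^1·0.7297^3 = -0.531354
d^2_{2,-1}(1.6358) = -0.531354
|D^2_{2,-1}|² = |d^2_{2,-1}(β)|² = (-0.531354)² = 0.282337 (the z-rotation phases have unit modulus)

P=0.2823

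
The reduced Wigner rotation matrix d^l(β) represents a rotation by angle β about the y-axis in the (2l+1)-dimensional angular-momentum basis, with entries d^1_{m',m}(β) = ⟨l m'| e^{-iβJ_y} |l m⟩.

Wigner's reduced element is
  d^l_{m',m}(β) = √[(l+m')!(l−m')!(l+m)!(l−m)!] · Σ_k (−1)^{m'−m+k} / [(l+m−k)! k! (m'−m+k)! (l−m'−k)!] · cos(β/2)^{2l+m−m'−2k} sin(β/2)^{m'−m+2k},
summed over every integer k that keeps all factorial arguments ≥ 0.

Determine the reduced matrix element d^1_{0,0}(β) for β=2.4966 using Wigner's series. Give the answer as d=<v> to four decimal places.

d^1_{0,0}(β=2.4966) via Wigner's sum:
With c≡cos(β/2)=0.316935 and s≡sin(β/2)=0.948447, N=[1·1·1·1]^{1/2}=1.000000
k∈{0,1} keeps every argument non-negative
  k=0: (−1)^0·1.0000/(1)·0.3169^2·0.9484^0 = +0.100448
  k=1: (−1)^1·1.0000/(1)·0.3169^0·0.9484^2 = -0.899552
d^1_{0,0}(2.4966) = +0.100448 -0.899552 = -0.799104

d=-0.7991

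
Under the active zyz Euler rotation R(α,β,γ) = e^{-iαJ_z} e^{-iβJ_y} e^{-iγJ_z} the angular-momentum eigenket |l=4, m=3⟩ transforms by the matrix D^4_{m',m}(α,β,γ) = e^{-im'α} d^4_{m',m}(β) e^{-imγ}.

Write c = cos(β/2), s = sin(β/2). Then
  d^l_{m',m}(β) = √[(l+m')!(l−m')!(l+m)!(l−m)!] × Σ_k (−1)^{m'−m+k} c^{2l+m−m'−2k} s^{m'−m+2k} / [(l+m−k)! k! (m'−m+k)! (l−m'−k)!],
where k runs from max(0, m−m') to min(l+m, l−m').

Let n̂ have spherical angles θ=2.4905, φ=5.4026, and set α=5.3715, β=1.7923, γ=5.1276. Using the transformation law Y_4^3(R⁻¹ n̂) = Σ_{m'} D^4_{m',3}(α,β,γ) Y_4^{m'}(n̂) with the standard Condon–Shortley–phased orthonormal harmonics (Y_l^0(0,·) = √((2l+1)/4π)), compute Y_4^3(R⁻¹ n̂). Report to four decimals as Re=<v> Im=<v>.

Re=0.2336 Im=0.1024

Need the full column D^4_{m',3} for m'=−4..4 at α=5.3715, β=1.7923, γ=5.1276.
cos(β/2)=0.624621, sin(β/2)=0.780928
d^4_{-4,3}: single k=7 term ⇒ +0.312924;  D = +0.307869-0.056018i
d^4_{-3,3}: k∈[6..7] ⇒ +0.619437 -0.138321 = +0.481116;  D = +0.357969+0.321451i
d^4_{-2,3}: k∈[5..6] ⇒ +0.794493 -0.413959 = +0.380534;  D = -0.027598+0.379532i
d^4_{-1,3}: k∈[4..5] ⇒ +0.748910 -0.702375 = +0.046534;  D = -0.038757+0.025755i
d^4_{0,3}: k∈[3..4] ⇒ +0.535772 -0.837469 = -0.301697;  D = +0.285887+0.096381i
d^4_{1,3}: k∈[2..3] ⇒ +0.287470 -0.748910 = -0.461440;  D = +0.151249+0.435948i
d^4_{2,3}: k∈[1..2] ⇒ +0.108391 -0.508278 = -0.399888;  D = -0.218391+0.334986i
d^4_{3,3}: k∈[0..1] ⇒ +0.023170 -0.253525 = -0.230354;  D = -0.229592+0.018724i
d^4_{4,3}: single k=0 term ⇒ -0.081936;  D = -0.055278-0.060480i
Y_4^{m'}(θ=2.4905,φ=5.4026) and Σ D·Y over m':
  (+0.3079-0.0560i)·(-0.0554-0.0222i)  (+0.3580+0.3215i)·(+0.1945-0.1062i)  (-0.0276+0.3795i)·(-0.0797+0.4137i)  (-0.0388+0.0258i)·(-0.2075-0.2513i)  (+0.2859+0.0964i)·(-0.2084+0.0000i)  (+0.1512+0.4359i)·(+0.2075-0.2513i)  (-0.2184+0.3350i)·(-0.0797-0.4137i)  (-0.2296+0.0187i)·(-0.1945-0.1062i)  (-0.0553-0.0605i)·(-0.0554+0.0222i)
Y_4^3(R⁻¹ n̂) = +0.233560+0.102368i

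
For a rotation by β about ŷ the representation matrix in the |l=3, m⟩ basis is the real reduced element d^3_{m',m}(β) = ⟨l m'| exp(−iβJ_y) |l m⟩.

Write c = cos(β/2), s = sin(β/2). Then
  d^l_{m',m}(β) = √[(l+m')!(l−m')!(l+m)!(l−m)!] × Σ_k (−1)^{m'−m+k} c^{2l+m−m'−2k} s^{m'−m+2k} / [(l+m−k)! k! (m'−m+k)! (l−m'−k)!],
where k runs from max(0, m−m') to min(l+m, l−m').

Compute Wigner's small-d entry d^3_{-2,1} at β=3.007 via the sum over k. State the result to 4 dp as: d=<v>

d=-0.2083

d^3_{-2,1}(β=3.007) via Wigner's sum:
Half-angle: c=0.067246, s=0.997736. N=√(1·120·24·2)=75.894664
Admissible k: 3..4 (factorial args all ≥0)
  k=3: (−1)^0·75.8947/(12)·0.0672^3·0.9977^3 = +0.001910
  k=4: (−1)^1·75.8947/(24)·0.0672^1·0.9977^5 = -0.210253
d^3_{-2,1}(3.007) = +0.001910 -0.210253 = -0.208343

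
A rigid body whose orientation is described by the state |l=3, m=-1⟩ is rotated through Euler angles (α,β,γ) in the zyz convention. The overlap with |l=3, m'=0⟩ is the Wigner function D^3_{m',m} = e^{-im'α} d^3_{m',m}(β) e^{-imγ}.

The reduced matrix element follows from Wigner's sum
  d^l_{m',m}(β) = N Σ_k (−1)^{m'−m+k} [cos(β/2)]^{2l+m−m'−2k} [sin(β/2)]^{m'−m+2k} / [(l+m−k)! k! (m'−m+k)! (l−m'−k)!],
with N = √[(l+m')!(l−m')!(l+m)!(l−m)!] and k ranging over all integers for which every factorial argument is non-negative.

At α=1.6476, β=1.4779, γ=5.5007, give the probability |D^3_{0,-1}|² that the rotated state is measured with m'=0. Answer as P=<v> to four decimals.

P=0.1702

First d^3_{0,-1}(β=1.4779), then the phase factors e^{-i(0)α} and e^{-i(-1)γ}:
With c≡cos(β/2)=0.739176 and s≡sin(β/2)=0.673512, N=[6·6·2·24]^{1/2}=41.569219
k: max(0,(-1)−(0))=0 … min(3+(-1),3−(0))=2
  k=0: (−1)^1·41.5692/(12)·0.7392^5·0.6735^1 = -0.514844
  k=1: (−1)^2·41.5692/(4)·0.7392^3·0.6735^3 = +1.282307
  k=2: (−1)^3·41.5692/(12)·0.7392^1·0.6735^5 = -0.354867
d^3_{0,-1}(1.4779) = -0.514844 +1.282307 -0.354867 = +0.412596
|D^3_{0,-1}|² = |d^3_{0,-1}(β)|² = (+0.412596)² = 0.170235 (the z-rotation phases have unit modulus)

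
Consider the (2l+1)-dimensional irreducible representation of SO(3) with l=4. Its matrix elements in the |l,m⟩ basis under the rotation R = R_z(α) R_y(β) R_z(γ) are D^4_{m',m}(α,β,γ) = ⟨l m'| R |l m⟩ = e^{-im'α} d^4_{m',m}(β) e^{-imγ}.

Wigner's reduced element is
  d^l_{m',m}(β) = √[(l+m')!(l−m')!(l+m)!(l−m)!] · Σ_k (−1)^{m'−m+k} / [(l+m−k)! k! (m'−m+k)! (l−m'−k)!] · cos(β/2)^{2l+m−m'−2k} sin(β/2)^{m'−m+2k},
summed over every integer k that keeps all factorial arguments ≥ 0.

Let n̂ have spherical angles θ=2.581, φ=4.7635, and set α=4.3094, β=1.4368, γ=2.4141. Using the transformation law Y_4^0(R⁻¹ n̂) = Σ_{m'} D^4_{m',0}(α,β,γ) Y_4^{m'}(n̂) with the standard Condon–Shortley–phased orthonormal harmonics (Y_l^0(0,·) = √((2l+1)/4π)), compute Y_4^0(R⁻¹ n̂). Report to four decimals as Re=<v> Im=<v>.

Need the full column D^4_{m',0} for m'=−4..4 at α=4.3094, β=1.4368, γ=2.4141.
cos(β/2)=0.752860, sin(β/2)=0.658181
d^4_{-4,0}: single k=4 term ⇒ +0.504413;  D = -0.020756-0.503986i
d^4_{-3,0}: k∈[3..4] ⇒ +0.815963 -0.623638 = +0.192325;  D = +0.179872+0.068080i
d^4_{-2,0}: k∈[2..4] ⇒ +0.748336 -1.525203 +0.437141 = -0.339726;  D = +0.235229-0.245115i
d^4_{-1,0}: k∈[1..4] ⇒ +0.403514 -1.850430 +1.414279 -0.180155 = -0.212792;  D = +0.083450+0.195746i
d^4_{0,0}: k∈[0..4] ⇒ +0.103208 -1.262104 +2.170402 -0.737259 +0.035218 = +0.309464;  D = +0.309464+0.000000i
d^4_{1,0}: k∈[0..3] ⇒ -0.403514 +1.850430 -1.414279 +0.180155 = +0.212792;  D = -0.083450+0.195746i
d^4_{2,0}: k∈[0..2] ⇒ +0.748336 -1.525203 +0.437141 = -0.339726;  D = +0.235229+0.245115i
d^4_{3,0}: k∈[0..1] ⇒ -0.815963 +0.623638 = -0.192325;  D = -0.179872+0.068080i
d^4_{4,0}: single k=0 term ⇒ +0.504413;  D = -0.020756+0.503986i
Y_4^{m'}(θ=2.581,φ=4.7635) and Σ D·Y over m':
  (-0.0208-0.5040i)·(+0.0346-0.0072i)  (+0.1799+0.0681i)·(+0.0243+0.1575i)  (+0.2352-0.2451i)·(-0.3783+0.0388i)  (+0.0835+0.1957i)·(-0.0220-0.4300i)  (+0.3095+0.0000i)·(-0.0540+0.0000i)  (-0.0835+0.1957i)·(+0.0220-0.4300i)  (+0.2352+0.2451i)·(-0.3783-0.0388i)  (-0.1799+0.0681i)·(-0.0243+0.1575i)  (-0.0208+0.5040i)·(+0.0346+0.0072i)
Y_4^0(R⁻¹ n̂) = -0.032347-0.000000i

Re=-0.0323 Im=0.0000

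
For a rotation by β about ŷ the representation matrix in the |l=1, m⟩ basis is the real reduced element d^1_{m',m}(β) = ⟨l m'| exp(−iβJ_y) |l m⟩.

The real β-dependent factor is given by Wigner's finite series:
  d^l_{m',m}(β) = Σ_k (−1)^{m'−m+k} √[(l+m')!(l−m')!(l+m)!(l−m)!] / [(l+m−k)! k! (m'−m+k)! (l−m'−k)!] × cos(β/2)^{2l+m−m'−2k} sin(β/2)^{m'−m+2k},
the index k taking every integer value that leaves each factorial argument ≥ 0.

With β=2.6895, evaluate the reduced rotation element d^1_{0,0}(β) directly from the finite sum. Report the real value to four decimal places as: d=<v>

d=-0.8995

d^1_{0,0}(β=2.6895) via Wigner's sum:
Half-angle: c=0.224126, s=0.974560. N=√(1·1·1·1)=1.000000
k: max(0,(0)−(0))=0 … min(1+(0),1−(0))=1
  k=0: (−1)^0·1.0000/(1)·0.2241^2·0.9746^0 = +0.050233
  k=1: (−1)^1·1.0000/(1)·0.2241^0·0.9746^2 = -0.949767
d^1_{0,0}(2.6895) = +0.050233 -0.949767 = -0.899535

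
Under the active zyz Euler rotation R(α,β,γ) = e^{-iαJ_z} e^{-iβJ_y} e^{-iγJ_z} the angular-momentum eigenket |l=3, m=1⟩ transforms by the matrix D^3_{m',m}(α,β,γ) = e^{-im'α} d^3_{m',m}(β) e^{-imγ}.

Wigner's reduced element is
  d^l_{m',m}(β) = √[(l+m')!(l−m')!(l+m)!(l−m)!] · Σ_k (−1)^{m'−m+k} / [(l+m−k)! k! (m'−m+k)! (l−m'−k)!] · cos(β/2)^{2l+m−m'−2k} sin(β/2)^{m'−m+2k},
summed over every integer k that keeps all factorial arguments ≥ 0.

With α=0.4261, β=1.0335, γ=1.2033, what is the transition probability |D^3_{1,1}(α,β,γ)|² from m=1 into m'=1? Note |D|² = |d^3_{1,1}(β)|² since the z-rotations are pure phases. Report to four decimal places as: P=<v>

P=0.1711

First d^3_{1,1}(β=1.0335), then the phase factors e^{-i(1)α} and e^{-i(1)γ}:
With c≡cos(β/2)=0.869429 and s≡sin(β/2)=0.494057, N=[24·2·24·2]^{1/2}=48.000000
The bounds max(0,m−m')=0 and min(l+m,l−m')=2 give 3 terms
  k=0: (−1)^0·48.0000/(48)·0.8694^6·0.4941^0 = +0.431923
  k=1: (−1)^1·48.0000/(6)·0.8694^4·0.4941^2 = -1.115788
  k=2: (−1)^2·48.0000/(8)·0.8694^2·0.4941^4 = +0.270227
d^3_{1,1}(1.0335) = +0.431923 -1.115788 +0.270227 = -0.413638
|D^3_{1,1}|² = |d^3_{1,1}(β)|² = (-0.413638)² = 0.171097 (the z-rotation phases have unit modulus)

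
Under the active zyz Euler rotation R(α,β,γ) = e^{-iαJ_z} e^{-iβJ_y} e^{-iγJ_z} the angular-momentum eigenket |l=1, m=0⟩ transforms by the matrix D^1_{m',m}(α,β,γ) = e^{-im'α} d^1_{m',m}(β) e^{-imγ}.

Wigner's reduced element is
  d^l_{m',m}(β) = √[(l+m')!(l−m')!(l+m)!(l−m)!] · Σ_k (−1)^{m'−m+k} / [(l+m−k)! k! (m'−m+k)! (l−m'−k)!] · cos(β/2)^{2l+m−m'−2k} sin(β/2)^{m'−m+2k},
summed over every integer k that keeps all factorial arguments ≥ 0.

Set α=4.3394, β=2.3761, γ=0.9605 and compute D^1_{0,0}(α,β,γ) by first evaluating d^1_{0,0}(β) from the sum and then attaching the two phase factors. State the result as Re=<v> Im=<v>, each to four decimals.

Re=-0.7210 Im=0.0000

Split into d^1_{0,0}(β=2.3761) × two z-phases.
Half-angle: c=0.373469, s=0.927642. N=√(1·1·1·1)=1.000000
Admissible k: 0..1 (factorial args all ≥0)
  k=0: (−1)^0·1.0000/(1)·0.3735^2·0.9276^0 = +0.139479
  k=1: (−1)^1·1.0000/(1)·0.3735^0·0.9276^2 = -0.860521
d^1_{0,0}(2.3761) = +0.139479 -0.860521 = -0.721041
D = (+1.000000+0.000000i)·(-0.721041)·(+1.000000+0.000000i) = -0.721041+0.000000i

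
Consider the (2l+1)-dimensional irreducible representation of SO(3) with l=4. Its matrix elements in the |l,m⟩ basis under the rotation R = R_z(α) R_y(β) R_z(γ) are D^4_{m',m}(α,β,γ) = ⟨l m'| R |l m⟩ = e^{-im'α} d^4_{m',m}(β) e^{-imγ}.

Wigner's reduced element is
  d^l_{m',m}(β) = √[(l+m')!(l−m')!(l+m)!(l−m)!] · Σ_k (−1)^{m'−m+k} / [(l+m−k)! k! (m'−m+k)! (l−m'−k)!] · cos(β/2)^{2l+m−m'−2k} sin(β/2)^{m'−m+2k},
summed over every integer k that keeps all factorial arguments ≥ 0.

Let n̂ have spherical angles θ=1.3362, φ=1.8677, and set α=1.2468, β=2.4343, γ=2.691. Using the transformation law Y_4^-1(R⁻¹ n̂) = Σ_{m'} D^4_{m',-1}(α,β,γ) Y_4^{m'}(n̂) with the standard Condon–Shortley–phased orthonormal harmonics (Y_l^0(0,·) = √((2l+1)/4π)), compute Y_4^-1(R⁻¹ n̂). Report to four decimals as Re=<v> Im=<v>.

Need the full column D^4_{m',-1} for m'=−4..4 at α=1.2468, β=2.4343, γ=2.691.
cos(β/2)=0.346321, sin(β/2)=0.938116
d^4_{-4,-1}: single k=3 term ⇒ +0.030779;  D = +0.005383+0.030305i
d^4_{-3,-1}: k∈[2..3] ⇒ +0.012052 -0.147387 = -0.135335;  D = -0.133852-0.019985i
d^4_{-2,-1}: k∈[1..3] ⇒ +0.002378 -0.087251 +0.426809 = +0.341937;  D = +0.155532-0.304517i
d^4_{-1,-1}: k∈[0..3] ⇒ +0.000207 -0.022776 +0.334243 -0.817517 = -0.505843;  D = +0.353798+0.361531i
d^4_{0,-1}: k∈[0..3] ⇒ -0.002507 +0.110364 -0.809813 +0.990353 = +0.288397;  D = -0.259612+0.125597i
d^4_{1,-1}: k∈[0..3] ⇒ +0.015184 -0.334243 +1.226275 -0.599864 = +0.307353;  D = +0.038806+0.304893i
d^4_{2,-1}: k∈[0..2] ⇒ -0.058167 +0.640214 -0.939531 = -0.357484;  D = -0.350542-0.070110i
d^4_{3,-1}: k∈[0..1] ⇒ +0.147387 -0.648884 = -0.501497;  D = -0.249791+0.434860i
d^4_{4,-1}: single k=0 term ⇒ -0.225846;  D = +0.149835+0.168985i
Y_4^{m'}(θ=1.3362,φ=1.8677) and Σ D·Y over m':
  (+0.0054+0.0303i)·(+0.1481-0.3673i)  (-0.1339-0.0200i)·(+0.2081+0.1683i)  (+0.1555-0.3045i)·(+0.1631-0.1101i)  (+0.3538+0.3615i)·(+0.0820+0.2681i)  (-0.2596+0.1256i)·(+0.1567+0.0000i)  (+0.0388+0.3049i)·(-0.0820+0.2681i)  (-0.3505-0.0701i)·(+0.1631+0.1101i)  (-0.2498+0.4349i)·(-0.2081+0.1683i)  (+0.1498+0.1690i)·(+0.1481+0.3673i)
Y_4^-1(R⁻¹ n̂) = -0.324807-0.063895i

Re=-0.3248 Im=-0.0639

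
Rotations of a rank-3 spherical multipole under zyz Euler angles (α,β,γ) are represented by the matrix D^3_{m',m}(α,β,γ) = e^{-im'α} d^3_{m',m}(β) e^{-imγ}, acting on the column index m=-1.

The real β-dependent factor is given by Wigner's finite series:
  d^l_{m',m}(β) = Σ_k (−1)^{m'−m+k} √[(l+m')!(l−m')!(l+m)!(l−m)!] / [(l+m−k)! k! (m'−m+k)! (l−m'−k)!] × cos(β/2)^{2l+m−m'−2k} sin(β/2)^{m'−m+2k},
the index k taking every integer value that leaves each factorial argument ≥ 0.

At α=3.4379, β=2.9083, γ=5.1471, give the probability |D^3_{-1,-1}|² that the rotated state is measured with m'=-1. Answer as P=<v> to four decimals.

P=0.0060

D^3_{-1,-1}(3.4379,2.9083,5.1471) = e^{-i·-1·3.4379}·d^3_{-1,-1}(2.9083)·e^{-i·-1·5.1471}. Compute d first:
c=cos(2.9083/2)=0.116382, s=sin(2.9083/2)=0.993205; N=√[2·24·2·24]=48.000000
k: max(0,(-1)−(-1))=0 … min(3+(-1),3−(-1))=2
  k=0: (−1)^0·48.0000/(48)·0.1164^6·0.9932^0 = +0.000002
  k=1: (−1)^1·48.0000/(6)·0.1164^4·0.9932^2 = -0.001448
  k=2: (−1)^2·48.0000/(8)·0.1164^2·0.9932^4 = +0.079082
d^3_{-1,-1}(2.9083) = +0.000002 -0.001448 +0.079082 = +0.077637
|D^3_{-1,-1}|² = |d^3_{-1,-1}(β)|² = (+0.077637)² = 0.006027 (the z-rotation phases have unit modulus)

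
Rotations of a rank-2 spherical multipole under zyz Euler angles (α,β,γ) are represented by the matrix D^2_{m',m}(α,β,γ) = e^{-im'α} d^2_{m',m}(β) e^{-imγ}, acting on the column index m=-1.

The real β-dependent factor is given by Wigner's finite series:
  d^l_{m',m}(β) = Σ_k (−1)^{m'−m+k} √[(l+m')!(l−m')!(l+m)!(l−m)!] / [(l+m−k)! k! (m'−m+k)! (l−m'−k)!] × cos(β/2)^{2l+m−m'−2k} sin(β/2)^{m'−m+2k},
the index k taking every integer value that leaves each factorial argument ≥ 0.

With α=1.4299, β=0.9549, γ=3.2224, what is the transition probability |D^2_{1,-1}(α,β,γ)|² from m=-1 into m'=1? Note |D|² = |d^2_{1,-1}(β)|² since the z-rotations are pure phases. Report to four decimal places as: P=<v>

Split into d^2_{1,-1}(β=0.9549) × two z-phases.
c=cos(0.9549/2)=0.888170, s=sin(0.9549/2)=0.459516; N=√[6·1·1·6]=6.000000
k: max(0,(-1)−(1))=0 … min(2+(-1),2−(1))=1
  k=0: (−1)^2·6.0000/(2)·0.8882^2·0.4595^2 = +0.499705
  k=1: (−1)^3·6.0000/(6)·0.8882^0·0.4595^4 = -0.044586
d^2_{1,-1}(0.9549) = +0.499705 -0.044586 = +0.455119
|D^2_{1,-1}|² = |d^2_{1,-1}(β)|² = (+0.455119)² = 0.207133 (the z-rotation phases have unit modulus)

P=0.2071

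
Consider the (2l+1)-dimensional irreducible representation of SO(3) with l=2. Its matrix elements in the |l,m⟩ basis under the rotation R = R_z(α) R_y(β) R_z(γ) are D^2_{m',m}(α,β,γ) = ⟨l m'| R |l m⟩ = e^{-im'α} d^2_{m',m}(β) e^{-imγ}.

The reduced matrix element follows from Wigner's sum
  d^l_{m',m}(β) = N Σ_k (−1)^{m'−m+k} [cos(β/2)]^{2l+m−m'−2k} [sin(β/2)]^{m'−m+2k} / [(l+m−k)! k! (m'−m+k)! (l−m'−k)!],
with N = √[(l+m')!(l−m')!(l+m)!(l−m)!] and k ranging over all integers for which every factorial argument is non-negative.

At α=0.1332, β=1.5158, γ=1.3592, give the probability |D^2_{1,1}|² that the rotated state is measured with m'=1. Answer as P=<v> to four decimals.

P=0.2204

Split into d^2_{1,1}(β=1.5158) × two z-phases.
Half-angle: c=0.726281, s=0.687398. N=√(6·1·6·1)=6.000000
Admissible k: 0..1 (factorial args all ≥0)
  k=0: (−1)^0·6.0000/(6)·0.7263^4·0.6874^0 = +0.278240
  k=1: (−1)^1·6.0000/(2)·0.7263^2·0.6874^2 = -0.747734
d^2_{1,1}(1.5158) = +0.278240 -0.747734 = -0.469494
|D^2_{1,1}|² = |d^2_{1,1}(β)|² = (-0.469494)² = 0.220425 (the z-rotation phases have unit modulus)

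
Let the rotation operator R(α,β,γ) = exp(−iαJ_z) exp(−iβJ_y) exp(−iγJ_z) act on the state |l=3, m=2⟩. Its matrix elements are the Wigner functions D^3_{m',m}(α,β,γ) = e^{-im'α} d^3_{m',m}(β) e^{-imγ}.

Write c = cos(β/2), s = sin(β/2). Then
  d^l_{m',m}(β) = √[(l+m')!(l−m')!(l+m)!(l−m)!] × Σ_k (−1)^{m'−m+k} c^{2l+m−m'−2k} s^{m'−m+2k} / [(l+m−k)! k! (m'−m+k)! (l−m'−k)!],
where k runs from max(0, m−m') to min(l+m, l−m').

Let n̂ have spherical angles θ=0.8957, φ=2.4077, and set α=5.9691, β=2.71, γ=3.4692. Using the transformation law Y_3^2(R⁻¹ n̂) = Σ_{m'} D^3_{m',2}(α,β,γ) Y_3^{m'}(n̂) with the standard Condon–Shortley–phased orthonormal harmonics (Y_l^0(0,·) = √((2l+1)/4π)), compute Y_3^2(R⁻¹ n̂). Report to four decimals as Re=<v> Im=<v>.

Need the full column D^3_{m',2} for m'=−3..3 at α=5.9691, β=2.71, γ=3.4692.
cos(β/2)=0.214125, sin(β/2)=0.976806
d^3_{-3,2}: single k=5 term ⇒ +0.466429;  D = -0.012440-0.466263i
d^3_{-2,2}: k∈[4..5] ⇒ +0.208708 -0.868661 = -0.659953;  D = -0.187077+0.632882i
d^3_{-1,2}: k∈[3..4] ⇒ +0.057871 -0.602158 = -0.544287;  D = -0.307999+0.448759i
d^3_{0,2}: k∈[2..3] ⇒ +0.010986 -0.228629 = -0.217642;  D = -0.172572+0.132616i
d^3_{1,2}: k∈[1..2] ⇒ +0.001390 -0.057871 = -0.056480;  D = -0.053226+0.018896i
d^3_{2,2}: k∈[0..1] ⇒ +0.000096 -0.010029 = -0.009933;  D = -0.009929+0.000269i
d^3_{3,2}: single k=0 term ⇒ -0.001077;  D = -0.001033-0.000305i
Y_3^{m'}(θ=0.8957,φ=2.4077) and Σ D·Y over m':
  (-0.0124-0.4663i)·(+0.1171-0.1603i)  (-0.1871+0.6329i)·(+0.0400+0.3872i)  (-0.3080+0.4488i)·(-0.1785-0.1610i)  (-0.1726+0.1326i)·(-0.2442+0.0000i)  (-0.0532+0.0189i)·(+0.1785-0.1610i)  (-0.0099+0.0003i)·(+0.0400-0.3872i)  (-0.0010-0.0003i)·(-0.1171-0.1603i)
Y_3^2(R⁻¹ n̂) = -0.166004-0.146601i

Re=-0.1660 Im=-0.1466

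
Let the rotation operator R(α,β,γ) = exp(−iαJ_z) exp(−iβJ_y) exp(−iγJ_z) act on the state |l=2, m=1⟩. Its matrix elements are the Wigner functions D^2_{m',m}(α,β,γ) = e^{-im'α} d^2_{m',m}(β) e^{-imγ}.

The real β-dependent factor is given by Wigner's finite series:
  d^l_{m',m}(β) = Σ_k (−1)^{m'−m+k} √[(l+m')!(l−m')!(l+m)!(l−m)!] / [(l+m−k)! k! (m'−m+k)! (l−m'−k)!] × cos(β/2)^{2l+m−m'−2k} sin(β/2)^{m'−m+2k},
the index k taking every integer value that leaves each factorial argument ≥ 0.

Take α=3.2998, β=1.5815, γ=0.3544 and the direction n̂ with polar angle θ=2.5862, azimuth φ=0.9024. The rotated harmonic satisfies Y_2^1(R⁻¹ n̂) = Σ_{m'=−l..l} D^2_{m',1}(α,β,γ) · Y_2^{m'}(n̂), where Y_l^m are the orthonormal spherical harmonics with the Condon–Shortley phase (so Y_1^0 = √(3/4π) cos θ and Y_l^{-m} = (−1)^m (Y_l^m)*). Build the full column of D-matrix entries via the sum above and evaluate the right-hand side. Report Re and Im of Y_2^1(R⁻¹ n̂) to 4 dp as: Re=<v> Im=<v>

Need the full column D^2_{m',1} for m'=−2..2 at α=3.2998, β=1.5815, γ=0.3544.
cos(β/2)=0.703312, sin(β/2)=0.710881
d^2_{-2,1}: single k=3 term ⇒ +0.505323;  D = +0.504958-0.019190i
d^2_{-1,1}: k∈[2..3] ⇒ +0.749914 -0.255380 = +0.494534;  D = -0.485047+0.096403i
d^2_{0,1}: k∈[1..2] ⇒ +0.605783 -0.618891 = -0.013108;  D = -0.012294+0.004549i
d^2_{1,1}: k∈[0..1] ⇒ +0.244677 -0.749914 = -0.505237;  D = +0.440298-0.247794i
d^2_{2,1}: single k=0 term ⇒ -0.494620;  D = -0.387443+0.307468i
Y_2^{m'}(θ=2.5862,φ=0.9024) and Σ D·Y over m':
  (+0.5050-0.0192i)·(-0.0249-0.1045i)  (-0.4850+0.0964i)·(-0.2145+0.2716i)  (-0.0123+0.0045i)·(+0.3677+0.0000i)  (+0.4403-0.2478i)·(+0.2145+0.2716i)  (-0.3874+0.3075i)·(-0.0249+0.1045i)
Y_2^1(R⁻¹ n̂) = +0.198039-0.184717i

Re=0.1980 Im=-0.1847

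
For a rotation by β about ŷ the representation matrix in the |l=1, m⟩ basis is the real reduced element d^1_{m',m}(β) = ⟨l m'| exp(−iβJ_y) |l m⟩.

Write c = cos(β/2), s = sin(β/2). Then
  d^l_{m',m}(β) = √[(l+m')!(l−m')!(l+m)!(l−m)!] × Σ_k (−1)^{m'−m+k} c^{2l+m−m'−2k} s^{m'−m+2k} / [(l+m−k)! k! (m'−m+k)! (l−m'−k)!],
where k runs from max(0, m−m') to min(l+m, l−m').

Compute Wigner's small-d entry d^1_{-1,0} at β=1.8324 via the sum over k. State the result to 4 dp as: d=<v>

d=0.6830

d^1_{-1,0}(β=1.8324) via Wigner's sum:
With c≡cos(β/2)=0.608839 and s≡sin(β/2)=0.793294, N=[1·2·1·1]^{1/2}=1.414214
k: max(0,(0)−(-1))=1 … min(1+(0),1−(-1))=1
  k=1: (−1)^0·1.4142/(1)·0.6088^1·0.7933^1 = +0.683049
d^1_{-1,0}(1.8324) = +0.683049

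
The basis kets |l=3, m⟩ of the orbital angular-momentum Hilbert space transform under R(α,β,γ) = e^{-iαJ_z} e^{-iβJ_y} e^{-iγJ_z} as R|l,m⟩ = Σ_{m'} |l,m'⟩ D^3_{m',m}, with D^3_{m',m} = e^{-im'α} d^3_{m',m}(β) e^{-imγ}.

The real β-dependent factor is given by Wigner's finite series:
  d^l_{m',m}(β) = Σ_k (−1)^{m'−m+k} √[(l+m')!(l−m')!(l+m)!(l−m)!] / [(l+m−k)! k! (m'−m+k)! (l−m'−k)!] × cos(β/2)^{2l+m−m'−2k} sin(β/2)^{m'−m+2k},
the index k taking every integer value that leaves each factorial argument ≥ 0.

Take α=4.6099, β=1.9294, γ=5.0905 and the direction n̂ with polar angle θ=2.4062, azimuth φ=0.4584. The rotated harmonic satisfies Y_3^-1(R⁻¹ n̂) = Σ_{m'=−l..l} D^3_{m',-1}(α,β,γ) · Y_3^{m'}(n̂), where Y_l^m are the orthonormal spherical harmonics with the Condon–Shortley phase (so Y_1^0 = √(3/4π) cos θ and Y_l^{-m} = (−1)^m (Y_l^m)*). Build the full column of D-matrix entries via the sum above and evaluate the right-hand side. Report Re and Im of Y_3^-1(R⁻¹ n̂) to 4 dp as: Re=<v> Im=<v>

Need the full column D^3_{m',-1} for m'=−3..3 at α=4.6099, β=1.9294, γ=5.0905.
cos(β/2)=0.569663, sin(β/2)=0.821878
d^3_{-3,-1}: single k=2 term ⇒ +0.275508;  D = +0.274821+0.019447i
d^3_{-2,-1}: k∈[1..2] ⇒ +0.155919 -0.649093 = -0.493174;  D = +0.084959-0.485801i
d^3_{-1,-1}: k∈[0..2] ⇒ +0.034175 -0.569086 +0.888418 = +0.353507;  D = -0.340164-0.096205i
d^3_{0,-1}: k∈[0..2] ⇒ -0.170801 +1.066569 -0.740024 = +0.155744;  D = +0.057495-0.144743i
d^3_{1,-1}: k∈[0..2] ⇒ +0.426815 -1.184558 +0.308208 = -0.449535;  D = -0.398610-0.207825i
d^3_{2,-1}: k∈[0..1] ⇒ -0.649093 +0.675547 = +0.026453;  D = -0.014565+0.022082i
d^3_{3,-1}: single k=0 term ⇒ +0.573472;  D = -0.443898-0.363077i
Y_3^{m'}(θ=2.4062,φ=0.4584) and Σ D·Y over m':
  (+0.2748+0.0194i)·(+0.0245-0.1236i)  (+0.0850-0.4858i)·(-0.2075+0.2707i)  (-0.3402-0.0962i)·(+0.3402-0.1679i)  (+0.0575-0.1447i)·(+0.0693+0.0000i)  (-0.3986-0.2078i)·(-0.3402-0.1679i)  (-0.0146+0.0221i)·(-0.2075-0.2707i)  (-0.4439-0.3631i)·(-0.0245-0.1236i)
Y_3^-1(R⁻¹ n̂) = +0.070848+0.305385i

Re=0.0708 Im=0.3054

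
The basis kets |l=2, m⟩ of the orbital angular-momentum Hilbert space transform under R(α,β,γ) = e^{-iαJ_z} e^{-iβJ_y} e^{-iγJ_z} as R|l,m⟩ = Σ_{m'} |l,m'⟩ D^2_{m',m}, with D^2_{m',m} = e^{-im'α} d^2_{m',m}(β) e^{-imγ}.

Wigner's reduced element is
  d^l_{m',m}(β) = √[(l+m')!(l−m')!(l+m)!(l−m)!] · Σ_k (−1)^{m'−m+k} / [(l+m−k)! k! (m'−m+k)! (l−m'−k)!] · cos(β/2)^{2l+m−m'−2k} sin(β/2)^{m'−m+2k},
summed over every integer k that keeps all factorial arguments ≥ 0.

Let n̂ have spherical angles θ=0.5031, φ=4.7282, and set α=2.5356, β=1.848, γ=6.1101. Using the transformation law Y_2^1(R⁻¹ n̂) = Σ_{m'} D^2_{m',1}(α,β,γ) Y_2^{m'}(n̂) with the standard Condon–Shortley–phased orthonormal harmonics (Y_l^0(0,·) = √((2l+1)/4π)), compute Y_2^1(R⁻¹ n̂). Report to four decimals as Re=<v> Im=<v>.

Re=-0.3237 Im=0.1001

Need the full column D^2_{m',1} for m'=−2..2 at α=2.5356, β=1.848, γ=6.1101.
cos(β/2)=0.602633, sin(β/2)=0.798019
d^2_{-2,1}: single k=3 term ⇒ +0.612522;  D = +0.310652-0.527900i
d^2_{-1,1}: k∈[2..3] ⇒ +0.693830 -0.405557 = +0.288273;  D = -0.261680+0.120934i
d^2_{0,1}: k∈[1..2] ⇒ +0.427806 -0.750183 = -0.322377;  D = -0.317560-0.055521i
d^2_{1,1}: k∈[0..1] ⇒ +0.131890 -0.693830 = -0.561940;  D = +0.399855+0.394832i
d^2_{2,1}: single k=0 term ⇒ -0.349302;  D = -0.064502-0.343295i
Y_2^{m'}(θ=0.5031,φ=4.7282) and Σ D·Y over m':
  (+0.3107-0.5279i)·(-0.0897+0.0028i)  (-0.2617+0.1209i)·(+0.0052+0.3263i)  (-0.3176-0.0555i)·(+0.4108+0.0000i)  (+0.3999+0.3948i)·(-0.0052+0.3263i)  (-0.0645-0.3433i)·(-0.0897-0.0028i)
Y_2^1(R⁻¹ n̂) = -0.323732+0.100116i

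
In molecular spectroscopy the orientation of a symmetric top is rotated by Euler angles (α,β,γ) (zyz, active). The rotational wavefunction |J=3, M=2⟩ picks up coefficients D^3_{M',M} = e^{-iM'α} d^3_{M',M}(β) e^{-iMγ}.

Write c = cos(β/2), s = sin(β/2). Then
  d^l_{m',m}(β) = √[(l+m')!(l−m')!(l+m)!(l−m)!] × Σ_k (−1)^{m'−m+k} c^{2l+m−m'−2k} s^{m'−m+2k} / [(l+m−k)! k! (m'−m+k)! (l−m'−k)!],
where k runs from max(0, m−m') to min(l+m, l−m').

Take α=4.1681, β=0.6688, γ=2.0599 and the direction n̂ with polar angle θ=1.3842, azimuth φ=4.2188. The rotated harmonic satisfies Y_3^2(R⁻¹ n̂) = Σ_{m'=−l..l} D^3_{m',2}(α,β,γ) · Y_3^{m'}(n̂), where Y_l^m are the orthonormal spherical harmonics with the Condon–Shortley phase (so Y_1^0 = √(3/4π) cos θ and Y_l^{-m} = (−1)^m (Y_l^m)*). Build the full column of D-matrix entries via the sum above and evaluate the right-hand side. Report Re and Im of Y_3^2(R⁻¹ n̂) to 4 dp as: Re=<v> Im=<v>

Need the full column D^3_{m',2} for m'=−3..3 at α=4.1681, β=0.6688, γ=2.0599.
cos(β/2)=0.944607, sin(β/2)=0.328202
d^3_{-3,2}: single k=5 term ⇒ +0.008811;  D = -0.004458+0.007600i
d^3_{-2,2}: k∈[4..5] ⇒ +0.051765 -0.001250 = +0.050516;  D = -0.024040-0.044428i
d^3_{-1,2}: k∈[3..4] ⇒ +0.188456 -0.011375 = +0.177081;  D = +0.176874+0.008550i
d^3_{0,2}: k∈[2..3] ⇒ +0.469731 -0.056706 = +0.413025;  D = -0.230679+0.342603i
d^3_{1,2}: k∈[1..2] ⇒ +0.780546 -0.188456 = +0.592090;  D = -0.248932-0.537219i
d^3_{2,2}: k∈[0..1] ⇒ +0.710408 -0.428804 = +0.281604;  D = +0.279891+0.031018i
d^3_{3,2}: single k=0 term ⇒ -0.604608;  D = +0.368140-0.479609i
Y_3^{m'}(θ=1.3842,φ=4.2188) and Σ D·Y over m':
  (-0.0045+0.0076i)·(+0.3943-0.0356i)  (-0.0240-0.0444i)·(-0.1009-0.1528i)  (+0.1769+0.0085i)·(+0.1246-0.2315i)  (-0.2307+0.3426i)·(-0.1958+0.0000i)  (-0.2489-0.5372i)·(-0.1246-0.2315i)  (+0.2799+0.0310i)·(-0.1009+0.1528i)  (+0.3681-0.4796i)·(-0.3943-0.0356i)
Y_3^2(R⁻¹ n̂) = -0.225243+0.244527i

Re=-0.2252 Im=0.2445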